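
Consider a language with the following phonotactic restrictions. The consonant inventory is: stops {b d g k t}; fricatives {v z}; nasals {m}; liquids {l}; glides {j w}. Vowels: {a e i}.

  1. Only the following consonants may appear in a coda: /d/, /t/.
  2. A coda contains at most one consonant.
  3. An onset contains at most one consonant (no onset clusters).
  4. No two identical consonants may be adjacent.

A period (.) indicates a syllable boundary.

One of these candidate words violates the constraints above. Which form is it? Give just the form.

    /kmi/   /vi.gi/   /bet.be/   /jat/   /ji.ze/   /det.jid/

/kmi/

/kmi/ — violates constraint 3: syllable 1 onset /km/ has 2 consonants (> 1) → not permitted
/vi.gi/ — σ1 onset /v/, coda /∅/ ok; σ2 onset /g/, coda /∅/ ok → permitted
/bet.be/ — σ1 onset /b/, coda /t/ ok; σ2 onset /b/, coda /∅/ ok → permitted
/jat/ — σ1 onset /j/, coda /t/ ok → permitted
/ji.ze/ — σ1 onset /j/, coda /∅/ ok; σ2 onset /z/, coda /∅/ ok → permitted
/det.jid/ — σ1 onset /d/, coda /t/ ok; σ2 onset /j/, coda /d/ ok → permitted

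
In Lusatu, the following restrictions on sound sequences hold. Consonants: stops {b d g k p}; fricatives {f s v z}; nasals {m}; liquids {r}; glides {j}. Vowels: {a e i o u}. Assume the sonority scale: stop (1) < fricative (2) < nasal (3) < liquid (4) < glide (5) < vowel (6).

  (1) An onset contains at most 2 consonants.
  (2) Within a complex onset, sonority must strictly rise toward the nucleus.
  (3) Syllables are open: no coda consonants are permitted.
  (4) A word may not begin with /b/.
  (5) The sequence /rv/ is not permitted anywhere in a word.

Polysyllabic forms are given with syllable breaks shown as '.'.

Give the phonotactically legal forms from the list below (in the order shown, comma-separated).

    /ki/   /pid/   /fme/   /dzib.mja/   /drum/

/ki/, /fme/

/ki/ — σ1 onset /k/, coda /∅/ ok → phonotactically legal
/pid/ — violates constraint 3: syllable 1 coda /d/ has 1 consonant (> 0) → phonotactically illegal
/fme/ — σ1 onset /fm/ (2→3 rises), coda /∅/ ok → phonotactically legal
/dzib.mja/ — violates constraint 3: syllable 1 coda /b/ has 1 consonant (> 0) → phonotactically illegal
/drum/ — violates constraint 3: syllable 1 coda /m/ has 1 consonant (> 0) → phonotactically illegal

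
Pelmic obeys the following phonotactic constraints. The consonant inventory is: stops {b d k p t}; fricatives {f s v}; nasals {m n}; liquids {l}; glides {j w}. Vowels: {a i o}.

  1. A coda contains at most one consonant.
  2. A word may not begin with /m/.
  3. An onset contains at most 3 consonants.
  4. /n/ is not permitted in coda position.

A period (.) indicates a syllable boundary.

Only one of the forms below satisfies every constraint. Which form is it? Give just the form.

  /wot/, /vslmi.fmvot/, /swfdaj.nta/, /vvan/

/wot/ — σ1 onset /w/, coda /t/ ok → licit
/vslmi.fmvot/ — violates constraint 3: syllable 1 onset /vslm/ has 4 consonants (> 3) → illicit
/swfdaj.nta/ — violates constraint 3: syllable 1 onset /swfd/ has 4 consonants (> 3) → illicit
/vvan/ — violates constraint 4: syllable 1 coda contains /n/ → illicit

/wot/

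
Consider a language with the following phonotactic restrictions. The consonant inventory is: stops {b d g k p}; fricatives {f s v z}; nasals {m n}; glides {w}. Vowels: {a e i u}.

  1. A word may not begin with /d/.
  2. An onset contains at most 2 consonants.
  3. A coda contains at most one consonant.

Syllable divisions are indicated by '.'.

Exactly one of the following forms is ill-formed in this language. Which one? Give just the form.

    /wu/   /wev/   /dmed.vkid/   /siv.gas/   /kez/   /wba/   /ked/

/wu/ — σ1 onset /w/, coda /∅/ ok → well-formed
/wev/ — σ1 onset /w/, coda /v/ ok → well-formed
/dmed.vkid/ — violates constraint 1: word begins with /d/ → ill-formed
/siv.gas/ — σ1 onset /s/, coda /v/ ok; σ2 onset /g/, coda /s/ ok → well-formed
/kez/ — σ1 onset /k/, coda /z/ ok → well-formed
/wba/ — σ1 onset /wb/ (2C), coda /∅/ ok → well-formed
/ked/ — σ1 onset /k/, coda /d/ ok → well-formed

/dmed.vkid/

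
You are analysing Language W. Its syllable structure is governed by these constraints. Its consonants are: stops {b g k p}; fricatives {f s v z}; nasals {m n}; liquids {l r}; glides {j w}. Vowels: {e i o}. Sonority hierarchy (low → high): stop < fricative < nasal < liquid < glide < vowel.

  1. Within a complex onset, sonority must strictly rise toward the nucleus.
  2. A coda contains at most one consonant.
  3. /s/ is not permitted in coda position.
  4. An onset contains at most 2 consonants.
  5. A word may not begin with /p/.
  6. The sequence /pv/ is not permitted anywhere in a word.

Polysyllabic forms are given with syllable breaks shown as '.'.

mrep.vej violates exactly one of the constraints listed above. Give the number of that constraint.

6

mrep.vej: contains banned sequence /pv/.
This is a violation of constraint 6: "The sequence /pv/ is not permitted anywhere in a word."
The remaining constraints (1, 2, 3, 4, 5) are satisfied.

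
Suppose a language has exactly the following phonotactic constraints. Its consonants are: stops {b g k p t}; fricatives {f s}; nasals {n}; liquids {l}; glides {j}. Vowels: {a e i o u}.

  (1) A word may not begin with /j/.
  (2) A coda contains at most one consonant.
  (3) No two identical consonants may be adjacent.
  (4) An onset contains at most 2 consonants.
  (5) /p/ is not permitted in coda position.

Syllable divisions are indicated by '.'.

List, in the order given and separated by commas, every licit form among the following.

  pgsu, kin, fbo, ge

pgsu — violates constraint 4: syllable 1 onset /pgs/ has 3 consonants (> 2) → illicit
kin — σ1 onset /k/, coda /n/ ok → licit
fbo — σ1 onset /fb/ (2C), coda /∅/ ok → licit
ge — σ1 onset /g/, coda /∅/ ok → licit

kin, fbo, ge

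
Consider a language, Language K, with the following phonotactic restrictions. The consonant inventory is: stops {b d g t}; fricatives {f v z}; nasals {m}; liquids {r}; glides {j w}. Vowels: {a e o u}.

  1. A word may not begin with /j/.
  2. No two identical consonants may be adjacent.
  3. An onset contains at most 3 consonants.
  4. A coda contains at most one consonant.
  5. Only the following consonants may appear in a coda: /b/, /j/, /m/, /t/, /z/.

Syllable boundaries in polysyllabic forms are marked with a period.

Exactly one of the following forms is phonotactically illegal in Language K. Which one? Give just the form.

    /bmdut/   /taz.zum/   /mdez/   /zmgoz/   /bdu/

/taz.zum/

/bmdut/ — σ1 onset /bmd/ (3C), coda /t/ ok → phonotactically legal
/taz.zum/ — violates constraint 2: adjacent identical consonants /zz/ → phonotactically illegal
/mdez/ — σ1 onset /md/ (2C), coda /z/ ok → phonotactically legal
/zmgoz/ — σ1 onset /zmg/ (3C), coda /z/ ok → phonotactically legal
/bdu/ — σ1 onset /bd/ (2C), coda /∅/ ok → phonotactically legal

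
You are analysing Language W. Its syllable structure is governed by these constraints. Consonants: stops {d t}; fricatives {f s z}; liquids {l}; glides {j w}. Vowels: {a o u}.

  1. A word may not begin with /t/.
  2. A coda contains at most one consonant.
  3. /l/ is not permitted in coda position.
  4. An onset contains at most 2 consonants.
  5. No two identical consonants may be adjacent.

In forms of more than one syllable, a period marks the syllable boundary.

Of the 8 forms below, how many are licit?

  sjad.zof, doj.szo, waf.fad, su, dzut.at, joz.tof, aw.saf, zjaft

sjad.zof — σ1 onset /sj/ (2C), coda /d/ ok; σ2 onset /z/, coda /f/ ok → licit
doj.szo — σ1 onset /d/, coda /j/ ok; σ2 onset /sz/ (2C), coda /∅/ ok → licit
waf.fad — violates constraint 5: adjacent identical consonants /ff/ → illicit
su — σ1 onset /s/, coda /∅/ ok → licit
dzut.at — σ1 onset /dz/ (2C), coda /t/ ok; σ2 onset /∅/, coda /t/ ok → licit
joz.tof — σ1 onset /j/, coda /z/ ok; σ2 onset /t/, coda /f/ ok → licit
aw.saf — σ1 onset /∅/, coda /w/ ok; σ2 onset /s/, coda /f/ ok → licit
zjaft — violates constraint 2: syllable 1 coda /ft/ has 2 consonants (> 1) → illicit
Licit: sjad.zof, doj.szo, su, dzut.at, joz.tof, aw.saf → 6.

6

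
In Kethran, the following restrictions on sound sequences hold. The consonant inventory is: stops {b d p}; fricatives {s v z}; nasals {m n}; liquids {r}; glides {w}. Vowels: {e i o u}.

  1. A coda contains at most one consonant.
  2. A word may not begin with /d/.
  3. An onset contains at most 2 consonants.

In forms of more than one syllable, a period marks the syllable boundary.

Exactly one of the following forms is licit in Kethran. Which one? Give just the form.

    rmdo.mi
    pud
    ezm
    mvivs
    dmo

rmdo.mi — violates constraint 3: syllable 1 onset /rmd/ has 3 consonants (> 2) → illicit
pud — σ1 onset /p/, coda /d/ ok → licit
ezm — violates constraint 1: syllable 1 coda /zm/ has 2 consonants (> 1) → illicit
mvivs — violates constraint 1: syllable 1 coda /vs/ has 2 consonants (> 1) → illicit
dmo — violates constraint 2: word begins with /d/ → illicit

pud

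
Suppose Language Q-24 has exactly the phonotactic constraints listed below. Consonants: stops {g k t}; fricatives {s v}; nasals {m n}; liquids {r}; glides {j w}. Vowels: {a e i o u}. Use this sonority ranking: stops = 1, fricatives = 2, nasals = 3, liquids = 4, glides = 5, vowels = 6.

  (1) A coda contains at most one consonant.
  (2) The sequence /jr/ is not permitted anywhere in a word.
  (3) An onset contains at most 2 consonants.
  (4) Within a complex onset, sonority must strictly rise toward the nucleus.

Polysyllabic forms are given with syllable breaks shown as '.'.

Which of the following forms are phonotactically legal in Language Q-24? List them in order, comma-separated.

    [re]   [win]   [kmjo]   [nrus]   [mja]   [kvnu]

[re], [win], [nrus], [mja]

[re] — σ1 onset /r/, coda /∅/ ok → phonotactically legal
[win] — σ1 onset /w/, coda /n/ ok → phonotactically legal
[kmjo] — violates constraint 3: syllable 1 onset /kmj/ has 3 consonants (> 2) → phonotactically illegal
[nrus] — σ1 onset /nr/ (3→4 rises), coda /s/ ok → phonotactically legal
[mja] — σ1 onset /mj/ (3→5 rises), coda /∅/ ok → phonotactically legal
[kvnu] — violates constraint 3: syllable 1 onset /kvn/ has 3 consonants (> 2) → phonotactically illegal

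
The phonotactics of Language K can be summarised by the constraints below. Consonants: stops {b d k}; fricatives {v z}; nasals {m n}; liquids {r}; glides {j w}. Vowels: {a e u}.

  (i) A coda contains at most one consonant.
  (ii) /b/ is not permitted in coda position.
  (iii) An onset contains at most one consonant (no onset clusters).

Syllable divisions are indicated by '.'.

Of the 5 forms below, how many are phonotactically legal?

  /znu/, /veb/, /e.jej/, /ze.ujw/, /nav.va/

2

/znu/ — violates constraint (iii): syllable 1 onset /zn/ has 2 consonants (> 1) → phonotactically illegal
/veb/ — violates constraint (ii): syllable 1 coda contains /b/ → phonotactically illegal
/e.jej/ — σ1 onset /∅/, coda /∅/ ok; σ2 onset /j/, coda /j/ ok → phonotactically legal
/ze.ujw/ — violates constraint (i): syllable 2 coda /jw/ has 2 consonants (> 1) → phonotactically illegal
/nav.va/ — σ1 onset /n/, coda /v/ ok; σ2 onset /v/, coda /∅/ ok → phonotactically legal
Phonotactically legal: /e.jej/, /nav.va/ → 2.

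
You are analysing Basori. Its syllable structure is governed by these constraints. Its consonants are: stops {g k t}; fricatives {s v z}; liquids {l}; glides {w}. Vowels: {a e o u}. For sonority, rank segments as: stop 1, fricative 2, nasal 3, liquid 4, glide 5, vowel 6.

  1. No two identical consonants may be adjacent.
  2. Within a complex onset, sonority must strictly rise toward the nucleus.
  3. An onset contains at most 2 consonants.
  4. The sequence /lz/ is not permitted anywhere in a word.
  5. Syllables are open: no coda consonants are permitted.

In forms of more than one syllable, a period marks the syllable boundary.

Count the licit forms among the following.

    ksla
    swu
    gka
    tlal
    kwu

ksla — violates constraint 3: syllable 1 onset /ksl/ has 3 consonants (> 2) → illicit
swu — σ1 onset /sw/ (2→5 rises), coda /∅/ ok → licit
gka — violates constraint 2: syllable 1 onset /gk/: /g/ (stop, 1) → /k/ (stop, 1) does not rise → illicit
tlal — violates constraint 5: syllable 1 coda /l/ has 1 consonant (> 0) → illicit
kwu — σ1 onset /kw/ (1→5 rises), coda /∅/ ok → licit
Licit: swu, kwu → 2.

2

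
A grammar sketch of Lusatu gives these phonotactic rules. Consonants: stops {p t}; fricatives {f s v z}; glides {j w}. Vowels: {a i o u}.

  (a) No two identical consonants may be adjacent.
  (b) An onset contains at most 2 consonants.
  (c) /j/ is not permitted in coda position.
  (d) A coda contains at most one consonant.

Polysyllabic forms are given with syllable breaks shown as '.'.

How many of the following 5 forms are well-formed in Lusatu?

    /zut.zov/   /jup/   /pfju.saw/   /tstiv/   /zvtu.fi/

2

/zut.zov/ — σ1 onset /z/, coda /t/ ok; σ2 onset /z/, coda /v/ ok → well-formed
/jup/ — σ1 onset /j/, coda /p/ ok → well-formed
/pfju.saw/ — violates constraint (b): syllable 1 onset /pfj/ has 3 consonants (> 2) → ill-formed
/tstiv/ — violates constraint (b): syllable 1 onset /tst/ has 3 consonants (> 2) → ill-formed
/zvtu.fi/ — violates constraint (b): syllable 1 onset /zvt/ has 3 consonants (> 2) → ill-formed
Well-formed: /zut.zov/, /jup/ → 2.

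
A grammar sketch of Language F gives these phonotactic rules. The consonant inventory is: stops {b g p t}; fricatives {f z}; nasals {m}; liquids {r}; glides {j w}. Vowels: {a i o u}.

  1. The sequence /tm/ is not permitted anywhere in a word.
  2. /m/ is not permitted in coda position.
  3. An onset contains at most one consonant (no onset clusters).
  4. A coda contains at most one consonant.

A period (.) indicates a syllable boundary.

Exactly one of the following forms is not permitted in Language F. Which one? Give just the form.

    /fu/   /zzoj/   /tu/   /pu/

/fu/ — σ1 onset /f/, coda /∅/ ok → permitted
/zzoj/ — violates constraint 3: syllable 1 onset /zz/ has 2 consonants (> 1) → not permitted
/tu/ — σ1 onset /t/, coda /∅/ ok → permitted
/pu/ — σ1 onset /p/, coda /∅/ ok → permitted

/zzoj/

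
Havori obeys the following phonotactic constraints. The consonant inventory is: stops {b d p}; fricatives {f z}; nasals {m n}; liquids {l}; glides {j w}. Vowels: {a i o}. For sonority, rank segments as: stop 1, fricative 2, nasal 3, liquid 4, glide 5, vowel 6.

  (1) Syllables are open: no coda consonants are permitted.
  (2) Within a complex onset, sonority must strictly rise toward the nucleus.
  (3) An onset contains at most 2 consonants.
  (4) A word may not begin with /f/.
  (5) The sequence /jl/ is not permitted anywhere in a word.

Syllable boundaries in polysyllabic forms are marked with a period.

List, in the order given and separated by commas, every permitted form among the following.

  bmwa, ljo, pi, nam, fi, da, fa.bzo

ljo, pi, da

bmwa — violates constraint 3: syllable 1 onset /bmw/ has 3 consonants (> 2) → not permitted
ljo — σ1 onset /lj/ (4→5 rises), coda /∅/ ok → permitted
pi — σ1 onset /p/, coda /∅/ ok → permitted
nam — violates constraint 1: syllable 1 coda /m/ has 1 consonant (> 0) → not permitted
fi — violates constraint 4: word begins with /f/ → not permitted
da — σ1 onset /d/, coda /∅/ ok → permitted
fa.bzo — violates constraint 4: word begins with /f/ → not permitted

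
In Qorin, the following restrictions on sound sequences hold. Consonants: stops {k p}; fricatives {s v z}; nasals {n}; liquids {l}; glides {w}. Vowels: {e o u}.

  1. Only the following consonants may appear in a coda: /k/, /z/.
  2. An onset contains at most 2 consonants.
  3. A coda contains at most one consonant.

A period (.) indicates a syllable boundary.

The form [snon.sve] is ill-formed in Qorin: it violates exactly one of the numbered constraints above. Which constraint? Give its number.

[snon.sve]: syllable 1 coda contains /n/, which is not a licensed coda consonant.
This is a violation of constraint 1: "Only the following consonants may appear in a coda: /k/, /z/."
The remaining constraints (2, 3) are satisfied.

1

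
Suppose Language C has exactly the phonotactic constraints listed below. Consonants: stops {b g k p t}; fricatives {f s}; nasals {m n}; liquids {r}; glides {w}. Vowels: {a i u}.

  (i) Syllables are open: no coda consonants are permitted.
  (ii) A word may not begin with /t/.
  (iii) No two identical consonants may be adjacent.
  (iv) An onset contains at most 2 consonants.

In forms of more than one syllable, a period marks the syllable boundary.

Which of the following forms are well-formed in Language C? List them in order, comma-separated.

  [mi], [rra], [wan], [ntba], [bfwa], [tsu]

[mi]

[mi] — σ1 onset /m/, coda /∅/ ok → well-formed
[rra] — violates constraint (iii): adjacent identical consonants /rr/ → ill-formed
[wan] — violates constraint (i): syllable 1 coda /n/ has 1 consonant (> 0) → ill-formed
[ntba] — violates constraint (iv): syllable 1 onset /ntb/ has 3 consonants (> 2) → ill-formed
[bfwa] — violates constraint (iv): syllable 1 onset /bfw/ has 3 consonants (> 2) → ill-formed
[tsu] — violates constraint (ii): word begins with /t/ → ill-formed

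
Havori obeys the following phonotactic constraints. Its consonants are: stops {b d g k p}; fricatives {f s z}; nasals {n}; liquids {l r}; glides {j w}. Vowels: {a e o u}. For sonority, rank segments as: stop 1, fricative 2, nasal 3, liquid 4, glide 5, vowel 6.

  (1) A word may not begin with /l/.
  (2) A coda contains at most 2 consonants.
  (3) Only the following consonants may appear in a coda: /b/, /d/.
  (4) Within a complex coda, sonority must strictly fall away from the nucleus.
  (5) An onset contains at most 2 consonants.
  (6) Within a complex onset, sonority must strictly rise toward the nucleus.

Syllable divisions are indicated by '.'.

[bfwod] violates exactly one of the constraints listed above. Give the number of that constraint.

[bfwod]: syllable 1 onset /bfw/ has 3 consonants (> 2).
This is a violation of constraint 5: "An onset contains at most 2 consonants."
The remaining constraints (1, 2, 3, 4, 6) are satisfied.

5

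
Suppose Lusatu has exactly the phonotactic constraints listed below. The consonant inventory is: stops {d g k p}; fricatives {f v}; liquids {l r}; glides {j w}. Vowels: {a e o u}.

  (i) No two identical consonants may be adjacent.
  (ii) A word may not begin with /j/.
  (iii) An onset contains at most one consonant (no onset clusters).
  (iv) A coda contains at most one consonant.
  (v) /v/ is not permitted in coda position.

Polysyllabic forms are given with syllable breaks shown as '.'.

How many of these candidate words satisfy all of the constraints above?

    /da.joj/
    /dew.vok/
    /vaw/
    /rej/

/da.joj/ — σ1 onset /d/, coda /∅/ ok; σ2 onset /j/, coda /j/ ok → phonotactically legal
/dew.vok/ — σ1 onset /d/, coda /w/ ok; σ2 onset /v/, coda /k/ ok → phonotactically legal
/vaw/ — σ1 onset /v/, coda /w/ ok → phonotactically legal
/rej/ — σ1 onset /r/, coda /j/ ok → phonotactically legal
Phonotactically legal: /da.joj/, /dew.vok/, /vaw/, /rej/ → 4.

4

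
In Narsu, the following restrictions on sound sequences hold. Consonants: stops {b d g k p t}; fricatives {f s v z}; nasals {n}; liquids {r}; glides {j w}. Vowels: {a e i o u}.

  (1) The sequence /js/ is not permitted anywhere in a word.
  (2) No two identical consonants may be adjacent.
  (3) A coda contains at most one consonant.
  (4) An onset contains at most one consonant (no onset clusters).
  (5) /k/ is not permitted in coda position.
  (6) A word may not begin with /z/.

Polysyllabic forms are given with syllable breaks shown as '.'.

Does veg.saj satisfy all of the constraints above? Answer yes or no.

yes

veg.saj — σ1 onset /v/, coda /g/ ok; σ2 onset /s/, coda /j/ ok → well-formed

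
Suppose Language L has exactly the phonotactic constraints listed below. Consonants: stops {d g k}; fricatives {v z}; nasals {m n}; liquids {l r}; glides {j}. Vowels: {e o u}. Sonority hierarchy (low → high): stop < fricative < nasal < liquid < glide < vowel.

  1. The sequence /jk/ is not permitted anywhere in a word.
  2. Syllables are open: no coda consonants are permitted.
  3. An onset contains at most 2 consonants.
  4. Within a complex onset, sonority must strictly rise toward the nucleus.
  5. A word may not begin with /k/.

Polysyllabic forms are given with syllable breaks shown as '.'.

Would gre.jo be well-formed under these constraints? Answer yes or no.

gre.jo — σ1 onset /gr/ (1→4 rises), coda /∅/ ok; σ2 onset /j/, coda /∅/ ok → well-formed

yes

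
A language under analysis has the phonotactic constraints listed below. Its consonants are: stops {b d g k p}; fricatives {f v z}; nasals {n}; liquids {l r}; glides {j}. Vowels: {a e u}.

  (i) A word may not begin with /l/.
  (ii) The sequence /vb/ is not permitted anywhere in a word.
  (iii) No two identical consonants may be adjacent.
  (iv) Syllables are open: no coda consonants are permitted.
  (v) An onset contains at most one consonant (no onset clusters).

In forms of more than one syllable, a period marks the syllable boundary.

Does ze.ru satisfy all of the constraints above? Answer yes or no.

ze.ru — σ1 onset /z/, coda /∅/ ok; σ2 onset /r/, coda /∅/ ok → phonotactically legal

yes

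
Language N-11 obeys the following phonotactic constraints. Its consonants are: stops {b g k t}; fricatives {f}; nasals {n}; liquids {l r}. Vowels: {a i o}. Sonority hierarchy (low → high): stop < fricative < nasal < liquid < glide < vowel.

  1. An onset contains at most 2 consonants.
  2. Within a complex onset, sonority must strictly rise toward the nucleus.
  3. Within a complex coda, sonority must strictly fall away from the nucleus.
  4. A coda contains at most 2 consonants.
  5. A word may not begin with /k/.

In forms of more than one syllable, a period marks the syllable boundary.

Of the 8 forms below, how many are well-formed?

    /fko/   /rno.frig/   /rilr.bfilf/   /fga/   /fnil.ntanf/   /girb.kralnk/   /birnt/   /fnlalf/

0

/fko/ — violates constraint 2: syllable 1 onset /fk/: /f/ (fricative, 2) → /k/ (stop, 1) does not rise → ill-formed
/rno.frig/ — violates constraint 2: syllable 1 onset /rn/: /r/ (liquid, 4) → /n/ (nasal, 3) does not rise → ill-formed
/rilr.bfilf/ — violates constraint 3: syllable 1 coda /lr/: /l/ (liquid, 4) → /r/ (liquid, 4) does not fall → ill-formed
/fga/ — violates constraint 2: syllable 1 onset /fg/: /f/ (fricative, 2) → /g/ (stop, 1) does not rise → ill-formed
/fnil.ntanf/ — violates constraint 2: syllable 2 onset /nt/: /n/ (nasal, 3) → /t/ (stop, 1) does not rise → ill-formed
/girb.kralnk/ — violates constraint 4: syllable 2 coda /lnk/ has 3 consonants (> 2) → ill-formed
/birnt/ — violates constraint 4: syllable 1 coda /rnt/ has 3 consonants (> 2) → ill-formed
/fnlalf/ — violates constraint 1: syllable 1 onset /fnl/ has 3 consonants (> 2) → ill-formed
No form is well-formed → 0.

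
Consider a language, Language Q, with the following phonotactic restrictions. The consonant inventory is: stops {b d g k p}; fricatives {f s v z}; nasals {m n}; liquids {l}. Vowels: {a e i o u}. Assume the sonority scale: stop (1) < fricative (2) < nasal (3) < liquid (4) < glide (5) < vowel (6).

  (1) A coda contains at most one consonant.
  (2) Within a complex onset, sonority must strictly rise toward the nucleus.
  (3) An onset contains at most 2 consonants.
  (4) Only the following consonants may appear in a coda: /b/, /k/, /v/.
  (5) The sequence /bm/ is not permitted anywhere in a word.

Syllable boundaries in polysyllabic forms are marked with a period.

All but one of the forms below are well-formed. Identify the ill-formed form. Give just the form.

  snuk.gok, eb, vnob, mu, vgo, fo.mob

vgo

snuk.gok — σ1 onset /sn/ (2→3 rises), coda /k/ ok; σ2 onset /g/, coda /k/ ok → well-formed
eb — σ1 onset /∅/, coda /b/ ok → well-formed
vnob — σ1 onset /vn/ (2→3 rises), coda /b/ ok → well-formed
mu — σ1 onset /m/, coda /∅/ ok → well-formed
vgo — violates constraint 2: syllable 1 onset /vg/: /v/ (fricative, 2) → /g/ (stop, 1) does not rise → ill-formed
fo.mob — σ1 onset /f/, coda /∅/ ok; σ2 onset /m/, coda /b/ ok → well-formed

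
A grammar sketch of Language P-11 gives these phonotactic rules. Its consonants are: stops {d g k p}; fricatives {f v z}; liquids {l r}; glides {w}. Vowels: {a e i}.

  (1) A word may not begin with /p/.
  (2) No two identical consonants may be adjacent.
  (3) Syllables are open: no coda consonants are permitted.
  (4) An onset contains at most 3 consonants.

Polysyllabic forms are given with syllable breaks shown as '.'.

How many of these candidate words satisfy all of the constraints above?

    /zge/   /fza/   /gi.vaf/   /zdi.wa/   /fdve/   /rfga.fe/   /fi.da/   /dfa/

7

/zge/ — σ1 onset /zg/ (2C), coda /∅/ ok → phonotactically legal
/fza/ — σ1 onset /fz/ (2C), coda /∅/ ok → phonotactically legal
/gi.vaf/ — violates constraint 3: syllable 2 coda /f/ has 1 consonant (> 0) → phonotactically illegal
/zdi.wa/ — σ1 onset /zd/ (2C), coda /∅/ ok; σ2 onset /w/, coda /∅/ ok → phonotactically legal
/fdve/ — σ1 onset /fdv/ (3C), coda /∅/ ok → phonotactically legal
/rfga.fe/ — σ1 onset /rfg/ (3C), coda /∅/ ok; σ2 onset /f/, coda /∅/ ok → phonotactically legal
/fi.da/ — σ1 onset /f/, coda /∅/ ok; σ2 onset /d/, coda /∅/ ok → phonotactically legal
/dfa/ — σ1 onset /df/ (2C), coda /∅/ ok → phonotactically legal
Phonotactically legal: /zge/, /fza/, /zdi.wa/, /fdve/, /rfga.fe/, /fi.da/, /dfa/ → 7.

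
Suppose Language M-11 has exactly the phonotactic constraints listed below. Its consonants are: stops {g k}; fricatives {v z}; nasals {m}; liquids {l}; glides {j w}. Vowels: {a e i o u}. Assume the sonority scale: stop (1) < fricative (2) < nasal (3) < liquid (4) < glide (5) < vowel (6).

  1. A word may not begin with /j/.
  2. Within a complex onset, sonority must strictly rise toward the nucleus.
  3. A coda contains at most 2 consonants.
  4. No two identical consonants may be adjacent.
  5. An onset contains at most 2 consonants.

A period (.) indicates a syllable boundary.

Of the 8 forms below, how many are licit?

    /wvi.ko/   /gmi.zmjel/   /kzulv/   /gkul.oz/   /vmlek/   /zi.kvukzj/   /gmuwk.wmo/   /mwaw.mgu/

1

/wvi.ko/ — violates constraint 2: syllable 1 onset /wv/: /w/ (glide, 5) → /v/ (fricative, 2) does not rise → illicit
/gmi.zmjel/ — violates constraint 5: syllable 2 onset /zmj/ has 3 consonants (> 2) → illicit
/kzulv/ — σ1 onset /kz/ (1→2 rises), coda /lv/ (2C) ok → licit
/gkul.oz/ — violates constraint 2: syllable 1 onset /gk/: /g/ (stop, 1) → /k/ (stop, 1) does not rise → illicit
/vmlek/ — violates constraint 5: syllable 1 onset /vml/ has 3 consonants (> 2) → illicit
/zi.kvukzj/ — violates constraint 3: syllable 2 coda /kzj/ has 3 consonants (> 2) → illicit
/gmuwk.wmo/ — violates constraint 2: syllable 2 onset /wm/: /w/ (glide, 5) → /m/ (nasal, 3) does not rise → illicit
/mwaw.mgu/ — violates constraint 2: syllable 2 onset /mg/: /m/ (nasal, 3) → /g/ (stop, 1) does not rise → illicit
Licit: /kzulv/ → 1.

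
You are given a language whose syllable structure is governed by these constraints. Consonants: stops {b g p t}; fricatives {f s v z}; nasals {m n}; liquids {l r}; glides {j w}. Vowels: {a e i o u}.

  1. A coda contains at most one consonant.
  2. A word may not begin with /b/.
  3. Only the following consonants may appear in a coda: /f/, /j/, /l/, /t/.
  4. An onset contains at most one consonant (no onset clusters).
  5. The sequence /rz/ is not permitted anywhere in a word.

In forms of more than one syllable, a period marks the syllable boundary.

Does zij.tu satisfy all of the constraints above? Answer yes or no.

zij.tu — σ1 onset /z/, coda /j/ ok; σ2 onset /t/, coda /∅/ ok → phonotactically legal

yes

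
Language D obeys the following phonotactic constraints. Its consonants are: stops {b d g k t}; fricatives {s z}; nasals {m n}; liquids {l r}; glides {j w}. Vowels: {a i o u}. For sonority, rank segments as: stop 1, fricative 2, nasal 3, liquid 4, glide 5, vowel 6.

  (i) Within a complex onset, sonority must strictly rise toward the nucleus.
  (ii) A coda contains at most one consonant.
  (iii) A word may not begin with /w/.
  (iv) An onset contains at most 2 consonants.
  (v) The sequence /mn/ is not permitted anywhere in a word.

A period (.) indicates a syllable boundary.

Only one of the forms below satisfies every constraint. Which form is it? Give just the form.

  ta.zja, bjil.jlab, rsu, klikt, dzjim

ta.zja

ta.zja — σ1 onset /t/, coda /∅/ ok; σ2 onset /zj/ (2→5 rises), coda /∅/ ok → phonotactically legal
bjil.jlab — violates constraint (i): syllable 2 onset /jl/: /j/ (glide, 5) → /l/ (liquid, 4) does not rise → phonotactically illegal
rsu — violates constraint (i): syllable 1 onset /rs/: /r/ (liquid, 4) → /s/ (fricative, 2) does not rise → phonotactically illegal
klikt — violates constraint (ii): syllable 1 coda /kt/ has 2 consonants (> 1) → phonotactically illegal
dzjim — violates constraint (iv): syllable 1 onset /dzj/ has 3 consonants (> 2) → phonotactically illegal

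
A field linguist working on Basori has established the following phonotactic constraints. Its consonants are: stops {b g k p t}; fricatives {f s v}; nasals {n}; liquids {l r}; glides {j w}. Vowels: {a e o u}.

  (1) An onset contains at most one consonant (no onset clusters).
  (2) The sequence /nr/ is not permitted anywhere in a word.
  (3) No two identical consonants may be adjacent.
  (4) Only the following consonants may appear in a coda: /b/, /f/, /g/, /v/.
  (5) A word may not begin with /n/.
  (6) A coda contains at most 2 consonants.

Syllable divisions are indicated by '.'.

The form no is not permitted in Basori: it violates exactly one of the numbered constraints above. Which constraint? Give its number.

no: word begins with /n/.
This is a violation of constraint 5: "A word may not begin with /n/."
The remaining constraints (1, 2, 3, 4, 6) are satisfied.

5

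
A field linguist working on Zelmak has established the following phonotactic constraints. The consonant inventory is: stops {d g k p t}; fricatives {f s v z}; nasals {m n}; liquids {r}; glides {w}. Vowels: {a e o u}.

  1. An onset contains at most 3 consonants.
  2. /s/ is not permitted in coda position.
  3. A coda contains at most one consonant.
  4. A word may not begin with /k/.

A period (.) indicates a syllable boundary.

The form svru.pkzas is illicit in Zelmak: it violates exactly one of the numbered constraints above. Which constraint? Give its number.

2

svru.pkzas: syllable 2 coda contains /s/.
This is a violation of constraint 2: "/s/ is not permitted in coda position."
The remaining constraints (1, 3, 4) are satisfied.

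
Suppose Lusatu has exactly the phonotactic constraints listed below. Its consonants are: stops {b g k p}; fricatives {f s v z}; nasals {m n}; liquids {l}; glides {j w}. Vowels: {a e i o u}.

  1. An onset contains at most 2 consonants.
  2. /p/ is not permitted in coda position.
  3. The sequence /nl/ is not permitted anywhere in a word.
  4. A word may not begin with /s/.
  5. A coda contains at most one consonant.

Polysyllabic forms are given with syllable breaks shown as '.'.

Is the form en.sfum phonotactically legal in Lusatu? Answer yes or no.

en.sfum — σ1 onset /∅/, coda /n/ ok; σ2 onset /sf/ (2C), coda /m/ ok → phonotactically legal

yes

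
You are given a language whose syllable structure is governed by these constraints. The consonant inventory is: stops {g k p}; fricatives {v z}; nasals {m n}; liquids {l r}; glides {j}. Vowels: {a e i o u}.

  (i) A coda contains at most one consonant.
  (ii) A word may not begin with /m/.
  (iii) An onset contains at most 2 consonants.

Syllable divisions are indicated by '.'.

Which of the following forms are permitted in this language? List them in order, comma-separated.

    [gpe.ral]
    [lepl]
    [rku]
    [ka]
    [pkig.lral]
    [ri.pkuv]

[gpe.ral], [rku], [ka], [pkig.lral], [ri.pkuv]

[gpe.ral] — σ1 onset /gp/ (2C), coda /∅/ ok; σ2 onset /r/, coda /l/ ok → permitted
[lepl] — violates constraint (i): syllable 1 coda /pl/ has 2 consonants (> 1) → not permitted
[rku] — σ1 onset /rk/ (2C), coda /∅/ ok → permitted
[ka] — σ1 onset /k/, coda /∅/ ok → permitted
[pkig.lral] — σ1 onset /pk/ (2C), coda /g/ ok; σ2 onset /lr/ (2C), coda /l/ ok → permitted
[ri.pkuv] — σ1 onset /r/, coda /∅/ ok; σ2 onset /pk/ (2C), coda /v/ ok → permitted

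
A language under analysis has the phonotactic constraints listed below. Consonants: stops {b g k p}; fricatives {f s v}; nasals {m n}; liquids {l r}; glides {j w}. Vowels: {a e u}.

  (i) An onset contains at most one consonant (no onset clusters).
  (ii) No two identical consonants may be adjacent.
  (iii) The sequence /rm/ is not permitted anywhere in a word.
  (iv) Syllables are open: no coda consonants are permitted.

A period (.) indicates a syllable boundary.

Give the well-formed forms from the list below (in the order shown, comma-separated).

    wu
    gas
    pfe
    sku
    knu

wu

wu — σ1 onset /w/, coda /∅/ ok → well-formed
gas — violates constraint (iv): syllable 1 coda /s/ has 1 consonant (> 0) → ill-formed
pfe — violates constraint (i): syllable 1 onset /pf/ has 2 consonants (> 1) → ill-formed
sku — violates constraint (i): syllable 1 onset /sk/ has 2 consonants (> 1) → ill-formed
knu — violates constraint (i): syllable 1 onset /kn/ has 2 consonants (> 1) → ill-formed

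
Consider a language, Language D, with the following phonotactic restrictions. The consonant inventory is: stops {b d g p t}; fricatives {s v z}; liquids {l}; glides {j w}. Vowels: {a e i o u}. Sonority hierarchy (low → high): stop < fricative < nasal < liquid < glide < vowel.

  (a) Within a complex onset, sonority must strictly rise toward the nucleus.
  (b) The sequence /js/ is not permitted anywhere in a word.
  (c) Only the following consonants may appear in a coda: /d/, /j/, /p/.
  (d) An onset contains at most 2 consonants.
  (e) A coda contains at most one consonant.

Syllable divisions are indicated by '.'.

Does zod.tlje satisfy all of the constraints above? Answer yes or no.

no

zod.tlje — violates constraint (d): syllable 2 onset /tlj/ has 3 consonants (> 2) → ill-formed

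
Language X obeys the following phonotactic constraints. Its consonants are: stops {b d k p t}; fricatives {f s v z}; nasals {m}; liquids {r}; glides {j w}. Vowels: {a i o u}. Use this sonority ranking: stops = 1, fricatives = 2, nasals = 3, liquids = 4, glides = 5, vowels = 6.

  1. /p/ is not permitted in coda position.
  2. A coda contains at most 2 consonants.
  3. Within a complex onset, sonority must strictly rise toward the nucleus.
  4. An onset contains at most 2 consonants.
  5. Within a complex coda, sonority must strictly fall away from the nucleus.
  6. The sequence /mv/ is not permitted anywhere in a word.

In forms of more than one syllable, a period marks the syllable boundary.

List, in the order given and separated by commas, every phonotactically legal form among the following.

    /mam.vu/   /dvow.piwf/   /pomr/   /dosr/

/mam.vu/ — violates constraint 6: contains banned sequence /mv/ → phonotactically illegal
/dvow.piwf/ — σ1 onset /dv/ (1→2 rises), coda /w/ ok; σ2 onset /p/, coda /wf/ (5→2 falls) ok → phonotactically legal
/pomr/ — violates constraint 5: syllable 1 coda /mr/: /m/ (nasal, 3) → /r/ (liquid, 4) does not fall → phonotactically illegal
/dosr/ — violates constraint 5: syllable 1 coda /sr/: /s/ (fricative, 2) → /r/ (liquid, 4) does not fall → phonotactically illegal

/dvow.piwf/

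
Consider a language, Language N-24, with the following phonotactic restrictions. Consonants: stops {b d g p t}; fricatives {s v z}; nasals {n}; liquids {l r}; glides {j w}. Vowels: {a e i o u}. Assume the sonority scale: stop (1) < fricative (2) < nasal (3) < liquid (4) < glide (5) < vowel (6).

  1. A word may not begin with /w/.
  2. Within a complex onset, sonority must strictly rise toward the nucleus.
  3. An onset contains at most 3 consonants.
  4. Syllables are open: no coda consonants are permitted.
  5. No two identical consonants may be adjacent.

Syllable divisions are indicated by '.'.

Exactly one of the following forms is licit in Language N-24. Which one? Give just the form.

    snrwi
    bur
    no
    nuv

no

snrwi — violates constraint 3: syllable 1 onset /snrw/ has 4 consonants (> 3) → illicit
bur — violates constraint 4: syllable 1 coda /r/ has 1 consonant (> 0) → illicit
no — σ1 onset /n/, coda /∅/ ok → licit
nuv — violates constraint 4: syllable 1 coda /v/ has 1 consonant (> 0) → illicit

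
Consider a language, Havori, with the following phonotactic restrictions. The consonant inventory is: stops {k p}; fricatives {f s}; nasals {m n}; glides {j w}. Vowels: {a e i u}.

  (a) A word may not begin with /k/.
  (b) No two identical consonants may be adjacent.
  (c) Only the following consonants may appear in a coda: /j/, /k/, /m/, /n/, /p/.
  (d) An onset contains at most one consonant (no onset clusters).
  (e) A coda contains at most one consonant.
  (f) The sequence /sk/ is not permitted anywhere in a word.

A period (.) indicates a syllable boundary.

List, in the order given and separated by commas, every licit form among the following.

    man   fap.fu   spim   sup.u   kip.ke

man, fap.fu, sup.u

man — σ1 onset /m/, coda /n/ ok → licit
fap.fu — σ1 onset /f/, coda /p/ ok; σ2 onset /f/, coda /∅/ ok → licit
spim — violates constraint (d): syllable 1 onset /sp/ has 2 consonants (> 1) → illicit
sup.u — σ1 onset /s/, coda /p/ ok; σ2 onset /∅/, coda /∅/ ok → licit
kip.ke — violates constraint (a): word begins with /k/ → illicit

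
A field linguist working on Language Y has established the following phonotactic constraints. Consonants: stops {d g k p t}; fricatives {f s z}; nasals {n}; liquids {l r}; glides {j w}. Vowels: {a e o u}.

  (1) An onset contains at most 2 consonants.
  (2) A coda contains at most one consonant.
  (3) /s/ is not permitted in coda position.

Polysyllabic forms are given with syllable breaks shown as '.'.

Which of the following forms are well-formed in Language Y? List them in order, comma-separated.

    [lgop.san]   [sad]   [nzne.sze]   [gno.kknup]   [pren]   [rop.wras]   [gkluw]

[lgop.san], [sad], [pren]

[lgop.san] — σ1 onset /lg/ (2C), coda /p/ ok; σ2 onset /s/, coda /n/ ok → well-formed
[sad] — σ1 onset /s/, coda /d/ ok → well-formed
[nzne.sze] — violates constraint 1: syllable 1 onset /nzn/ has 3 consonants (> 2) → ill-formed
[gno.kknup] — violates constraint 1: syllable 2 onset /kkn/ has 3 consonants (> 2) → ill-formed
[pren] — σ1 onset /pr/ (2C), coda /n/ ok → well-formed
[rop.wras] — violates constraint 3: syllable 2 coda contains /s/ → ill-formed
[gkluw] — violates constraint 1: syllable 1 onset /gkl/ has 3 consonants (> 2) → ill-formed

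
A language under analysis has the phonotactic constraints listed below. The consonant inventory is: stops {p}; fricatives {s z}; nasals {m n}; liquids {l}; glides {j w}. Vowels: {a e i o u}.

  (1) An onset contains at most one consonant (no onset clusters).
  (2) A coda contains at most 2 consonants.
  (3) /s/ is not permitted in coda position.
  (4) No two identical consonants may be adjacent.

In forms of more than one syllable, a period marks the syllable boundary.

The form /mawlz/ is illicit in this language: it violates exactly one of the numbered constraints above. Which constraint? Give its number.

2

/mawlz/: syllable 1 coda /wlz/ has 3 consonants (> 2).
This is a violation of constraint 2: "A coda contains at most 2 consonants."
The remaining constraints (1, 3, 4) are satisfied.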